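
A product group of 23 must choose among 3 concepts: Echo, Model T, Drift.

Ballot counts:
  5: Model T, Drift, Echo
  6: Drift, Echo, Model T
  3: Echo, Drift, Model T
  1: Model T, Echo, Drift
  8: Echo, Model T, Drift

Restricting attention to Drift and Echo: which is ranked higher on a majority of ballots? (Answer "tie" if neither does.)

Echo

Ballots ranking Drift above Echo: 5 + 6 = 11.
Ballots ranking Echo above Drift: 23 − 11 = 12.
Echo wins the head-to-head 12–11.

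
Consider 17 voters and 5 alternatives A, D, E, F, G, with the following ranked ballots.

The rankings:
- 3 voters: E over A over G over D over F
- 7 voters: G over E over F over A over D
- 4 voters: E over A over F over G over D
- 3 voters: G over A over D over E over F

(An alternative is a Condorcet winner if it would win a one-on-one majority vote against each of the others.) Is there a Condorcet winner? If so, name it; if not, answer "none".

G

Head-to-head results (17 voters):
A vs D: A, 17–0.
A vs E: A is ranked higher on 3 ballots, E on 14. E wins 14–3.
A–F: A 10–7.
A vs G: G wins 10–7.
D vs E: D is ranked higher on 3 ballots, E on 14. E wins 14–3.
D–F: F 11–6.
D vs G: D preferred on 0 ballots; G wins 17–0.
E vs F: E is ranked higher on 3+7+4+3 = 17 ballots, F on 0. E wins 17–0.
E vs G: G wins 10–7.
F vs G: G wins 13–4.
G beats each of A, D, E, F — G is the Condorcet winner.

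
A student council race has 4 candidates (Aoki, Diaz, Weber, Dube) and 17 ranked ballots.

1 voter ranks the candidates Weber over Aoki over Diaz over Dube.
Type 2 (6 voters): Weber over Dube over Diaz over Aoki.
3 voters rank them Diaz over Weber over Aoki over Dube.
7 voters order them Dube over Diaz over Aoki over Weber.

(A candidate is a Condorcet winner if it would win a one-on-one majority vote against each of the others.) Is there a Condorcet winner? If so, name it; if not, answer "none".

none

Head-to-head results (17 voters):
Aoki vs Diaz: 1 for Aoki, 16 for Diaz — Diaz by 16–1.
Aoki vs Weber: Weber wins 10–7.
Aoki–Dube: Dube 13–4.
Diaz vs Weber: Diaz, 10–7.
Diaz vs Dube: 4 to 13, Dube.
Weber vs Dube: Weber is ranked higher on 1+6+3 = 10 ballots, Dube on 7. Weber wins 10–7.
Every candidate loses at least once (Aoki loses to Diaz; Diaz loses to Dube; Weber loses to Diaz; Dube loses to Weber). The majority relation contains the cycle Diaz > Weber > Dube > Diaz, so there is no Condorcet winner.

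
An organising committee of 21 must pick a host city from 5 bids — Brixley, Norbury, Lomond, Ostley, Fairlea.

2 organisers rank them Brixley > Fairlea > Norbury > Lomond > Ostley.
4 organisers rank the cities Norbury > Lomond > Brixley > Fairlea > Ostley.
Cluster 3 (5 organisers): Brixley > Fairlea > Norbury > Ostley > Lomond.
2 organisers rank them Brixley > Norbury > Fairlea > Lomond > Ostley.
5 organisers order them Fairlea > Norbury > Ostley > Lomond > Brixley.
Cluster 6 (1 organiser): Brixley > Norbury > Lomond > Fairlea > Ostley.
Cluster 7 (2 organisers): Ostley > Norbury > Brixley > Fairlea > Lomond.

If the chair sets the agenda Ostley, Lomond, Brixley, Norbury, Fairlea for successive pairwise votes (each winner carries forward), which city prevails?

Fairlea

Round 1: Ostley vs Lomond — 12–9, Ostley advances.
Round 2: Ostley vs Brixley — 7–14, Brixley advances.
Round 3: Brixley vs Norbury — 10–11, Norbury advances.
Round 4: Norbury vs Fairlea — 9–12, Fairlea advances.
Fairlea survives the agenda.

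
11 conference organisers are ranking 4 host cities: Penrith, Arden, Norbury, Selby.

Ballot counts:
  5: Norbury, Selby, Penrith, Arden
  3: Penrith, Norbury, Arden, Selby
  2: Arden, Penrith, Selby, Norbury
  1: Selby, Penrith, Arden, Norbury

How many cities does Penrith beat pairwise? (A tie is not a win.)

Penrith against each rival (11 organisers):
Penrith vs Arden: Penrith preferred on 5+3+1 = 9 ballots; Penrith wins 9–2.
Penrith vs Norbury: 6 to 5, Penrith.
Penrith vs Selby: 3+2 = 5 for Penrith, 6 for Selby — Selby by 6–5.
Penrith beats Arden, Norbury; loses to Selby — 2 pairwise wins.

2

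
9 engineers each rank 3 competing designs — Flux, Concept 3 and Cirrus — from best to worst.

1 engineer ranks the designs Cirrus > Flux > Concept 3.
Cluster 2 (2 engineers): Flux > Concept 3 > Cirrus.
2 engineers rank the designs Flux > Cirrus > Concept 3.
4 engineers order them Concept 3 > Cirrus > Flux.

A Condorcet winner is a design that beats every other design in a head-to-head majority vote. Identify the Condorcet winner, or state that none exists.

none

Head-to-head results (9 engineers):
Flux vs Concept 3: Flux, 5–4.
Flux vs Cirrus: Cirrus, 5–4.
Concept 3–Cirrus: Concept 3 6–3.
No design is unbeaten: Flux loses to Cirrus; Concept 3 loses to Flux; Cirrus loses to Concept 3. In particular Flux → Concept 3 → Cirrus → Flux is a majority cycle — no Condorcet winner exists.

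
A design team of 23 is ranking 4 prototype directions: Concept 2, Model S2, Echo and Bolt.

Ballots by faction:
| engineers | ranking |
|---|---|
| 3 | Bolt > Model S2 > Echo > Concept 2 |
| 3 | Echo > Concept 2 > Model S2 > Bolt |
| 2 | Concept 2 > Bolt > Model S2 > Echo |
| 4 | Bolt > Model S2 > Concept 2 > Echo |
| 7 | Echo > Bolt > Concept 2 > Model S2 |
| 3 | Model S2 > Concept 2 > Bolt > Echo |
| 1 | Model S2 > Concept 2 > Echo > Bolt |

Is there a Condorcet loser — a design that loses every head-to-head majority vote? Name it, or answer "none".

none

Pairwise majorities:
Concept 2 vs Model S2: Concept 2 is ranked higher on 3+2+7 = 12 ballots, Model S2 on 11. Concept 2 wins 12–11.
Concept 2 vs Echo: Echo wins 13–10.
Concept 2 vs Bolt: Concept 2 preferred on 3+2+3+1 = 9 ballots; Bolt wins 14–9.
Model S2–Echo: Model S2 13–10.
Model S2 vs Bolt: Bolt, 16–7.
Echo vs Bolt: 11 to 12, Bolt.
Each design has at least one pairwise win (Concept 2 beats Model S2; Model S2 beats Echo; Echo beats Concept 2; Bolt beats Concept 2) — no Condorcet loser.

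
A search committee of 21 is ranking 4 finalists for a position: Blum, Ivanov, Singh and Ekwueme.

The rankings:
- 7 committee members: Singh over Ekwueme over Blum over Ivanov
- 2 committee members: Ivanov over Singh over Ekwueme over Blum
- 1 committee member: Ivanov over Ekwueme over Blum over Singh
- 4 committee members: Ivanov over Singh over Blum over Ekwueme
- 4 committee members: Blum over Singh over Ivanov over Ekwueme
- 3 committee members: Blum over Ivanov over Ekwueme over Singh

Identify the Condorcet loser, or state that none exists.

Pairwise majorities:
Blum vs Ivanov: Blum, 14–7.
Blum vs Singh: 8 to 13, Singh.
Blum vs Ekwueme: 11 to 10, Blum.
Ivanov vs Singh: 2+1+4+3 = 10 for Ivanov, 11 for Singh — Singh by 11–10.
Ivanov vs Ekwueme: Ivanov is ranked higher on 2+1+4+4+3 = 14 ballots, Ekwueme on 7. Ivanov wins 14–7.
Singh–Ekwueme: Singh 17–4.
Only Ekwueme has no wins; Ekwueme is the Condorcet loser.

Ekwueme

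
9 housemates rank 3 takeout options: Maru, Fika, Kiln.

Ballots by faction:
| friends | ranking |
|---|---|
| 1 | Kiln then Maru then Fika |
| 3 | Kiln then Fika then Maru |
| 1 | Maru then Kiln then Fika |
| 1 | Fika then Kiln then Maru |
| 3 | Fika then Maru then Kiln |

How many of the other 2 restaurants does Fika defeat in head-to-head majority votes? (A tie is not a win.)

Fika against each rival (9 friends):
Fika vs Maru: Fika wins 7–2.
Fika vs Kiln: 4 to 5, Kiln.
Fika beats Maru; loses to Kiln — 1 pairwise win.

1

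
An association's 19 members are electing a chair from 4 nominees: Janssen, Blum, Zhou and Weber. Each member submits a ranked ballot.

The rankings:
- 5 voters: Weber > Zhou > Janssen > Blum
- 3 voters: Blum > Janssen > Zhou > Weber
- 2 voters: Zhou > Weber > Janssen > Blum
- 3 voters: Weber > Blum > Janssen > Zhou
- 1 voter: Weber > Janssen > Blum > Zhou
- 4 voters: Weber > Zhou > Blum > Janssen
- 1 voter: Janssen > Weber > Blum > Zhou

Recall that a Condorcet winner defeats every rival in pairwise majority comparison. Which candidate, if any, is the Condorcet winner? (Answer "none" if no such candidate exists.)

Weber

Head-to-head results (19 voters):
Janssen vs Blum: 5+2+1+1 = 9 for Janssen, 10 for Blum — Blum by 10–9.
Janssen–Zhou: Zhou 11–8.
Janssen vs Weber: Weber, 15–4.
Blum vs Zhou: Blum is ranked higher on 3+3+1+1 = 8 ballots, Zhou on 11. Zhou wins 11–8.
Blum vs Weber: 3 to 16, Weber.
Zhou vs Weber: Zhou is ranked higher on 3+2 = 5 ballots, Weber on 14. Weber wins 14–5.
Only Weber has no losses; Weber is the Condorcet winner.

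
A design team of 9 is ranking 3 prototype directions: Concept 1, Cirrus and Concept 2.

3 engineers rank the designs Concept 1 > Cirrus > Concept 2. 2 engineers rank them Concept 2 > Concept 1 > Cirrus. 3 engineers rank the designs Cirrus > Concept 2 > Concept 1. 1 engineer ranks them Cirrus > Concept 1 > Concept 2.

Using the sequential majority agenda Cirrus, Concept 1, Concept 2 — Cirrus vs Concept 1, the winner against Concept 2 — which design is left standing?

Round 1: Cirrus vs Concept 1 — 4–5, Concept 1 advances.
Round 2: Concept 1 vs Concept 2 — 4–5, Concept 2 advances.
The agenda winner is Concept 2.

Concept 2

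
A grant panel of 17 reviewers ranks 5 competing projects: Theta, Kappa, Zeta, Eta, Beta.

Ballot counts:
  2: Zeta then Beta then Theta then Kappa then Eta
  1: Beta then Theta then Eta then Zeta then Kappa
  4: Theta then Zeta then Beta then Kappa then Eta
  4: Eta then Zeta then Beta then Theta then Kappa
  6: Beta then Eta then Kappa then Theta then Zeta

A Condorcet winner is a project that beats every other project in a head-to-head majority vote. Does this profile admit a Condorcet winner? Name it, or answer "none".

Pairwise majorities:
Theta vs Kappa: Theta, 11–6.
Theta vs Zeta: Theta wins 11–6.
Theta vs Eta: Eta wins 10–7.
Theta vs Beta: Beta, 13–4.
Kappa vs Zeta: Kappa preferred on 6 ballots; Zeta wins 11–6.
Kappa vs Eta: 6 to 11, Eta.
Kappa vs Beta: Beta, 17–0.
Zeta–Eta: Eta 11–6.
Zeta vs Beta: Zeta wins 10–7.
Eta vs Beta: Beta wins 13–4.
Each project drops at least one matchup (Theta loses to Eta; Kappa loses to Theta; Zeta loses to Theta; Eta loses to Beta; Beta loses to Zeta); the cycle Theta > Zeta > Beta > Theta rules out a Condorcet winner.

none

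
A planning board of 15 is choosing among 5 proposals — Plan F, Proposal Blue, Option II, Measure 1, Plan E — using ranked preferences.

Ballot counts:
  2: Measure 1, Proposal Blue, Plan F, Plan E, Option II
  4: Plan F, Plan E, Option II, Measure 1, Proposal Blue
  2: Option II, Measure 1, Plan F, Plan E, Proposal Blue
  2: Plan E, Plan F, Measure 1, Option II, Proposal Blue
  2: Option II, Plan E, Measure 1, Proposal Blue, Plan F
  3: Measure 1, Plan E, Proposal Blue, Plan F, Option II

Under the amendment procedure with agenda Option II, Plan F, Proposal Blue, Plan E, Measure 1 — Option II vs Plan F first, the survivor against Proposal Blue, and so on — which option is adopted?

Measure 1

Round 1: Option II vs Plan F — 4–11, Plan F advances.
Round 2: Plan F vs Proposal Blue — 8–7, Plan F advances.
Round 3: Plan F vs Plan E — 8–7, Plan F advances.
Round 4: Plan F vs Measure 1 — 6–9, Measure 1 advances.
The agenda winner is Measure 1.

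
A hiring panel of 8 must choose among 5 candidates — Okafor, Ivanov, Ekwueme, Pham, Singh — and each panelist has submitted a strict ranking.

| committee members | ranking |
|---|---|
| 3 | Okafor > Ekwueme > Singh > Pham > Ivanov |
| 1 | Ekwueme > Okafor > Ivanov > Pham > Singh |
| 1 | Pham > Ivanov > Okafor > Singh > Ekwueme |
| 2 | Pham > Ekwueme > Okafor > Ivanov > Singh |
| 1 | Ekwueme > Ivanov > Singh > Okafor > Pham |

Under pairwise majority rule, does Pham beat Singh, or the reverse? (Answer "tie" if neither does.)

tie

Ballots ranking Pham above Singh: 1 + 1 + 2 = 4.
Ballots ranking Singh above Pham: 8 − 4 = 4.
4–4: the pair ties.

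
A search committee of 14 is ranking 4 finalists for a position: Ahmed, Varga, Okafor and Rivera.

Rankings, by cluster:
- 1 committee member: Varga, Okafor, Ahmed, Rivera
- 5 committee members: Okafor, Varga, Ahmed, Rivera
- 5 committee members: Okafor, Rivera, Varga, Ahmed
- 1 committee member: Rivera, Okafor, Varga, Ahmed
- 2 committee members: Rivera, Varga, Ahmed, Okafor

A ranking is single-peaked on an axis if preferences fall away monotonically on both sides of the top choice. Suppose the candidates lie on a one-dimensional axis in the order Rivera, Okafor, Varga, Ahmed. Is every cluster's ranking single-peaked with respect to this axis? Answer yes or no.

Axis positions: Rivera=1, Okafor=2, Varga=3, Ahmed=4.
Cluster 1 (peak Varga at position 3): ranking walks positions 3-2-4-1, expanding outward from the peak — single-peaked.
Cluster 2 (peak Okafor at position 2): ranking walks positions 2-3-4-1, expanding outward from the peak — single-peaked.
Cluster 3 (peak Okafor at position 2): ranking walks positions 2-1-3-4, expanding outward from the peak — single-peaked.
Cluster 4 (peak Rivera at position 1): ranking walks positions 1-2-3-4, expanding outward from the peak — single-peaked.
Cluster 5: ranking walks positions 1-3-4-2; Varga is ranked above Okafor even though Okafor lies between Varga and the peak Rivera on the axis — preferences dip and rise again. Not single-peaked.
Cluster 5 violates single-peakedness, so the profile is not single-peaked on this axis.

no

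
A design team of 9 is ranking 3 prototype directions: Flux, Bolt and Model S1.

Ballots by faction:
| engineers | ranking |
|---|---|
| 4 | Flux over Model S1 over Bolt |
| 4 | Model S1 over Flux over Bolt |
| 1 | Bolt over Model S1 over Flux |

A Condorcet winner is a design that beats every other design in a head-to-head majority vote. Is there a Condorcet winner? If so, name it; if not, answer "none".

Pairwise majorities:
Flux vs Bolt: 8 to 1, Flux.
Flux vs Model S1: 4 to 5, Model S1.
Bolt vs Model S1: Bolt preferred on 1 ballot; Model S1 wins 8–1.
Only Model S1 has no losses; Model S1 is the Condorcet winner.

Model S1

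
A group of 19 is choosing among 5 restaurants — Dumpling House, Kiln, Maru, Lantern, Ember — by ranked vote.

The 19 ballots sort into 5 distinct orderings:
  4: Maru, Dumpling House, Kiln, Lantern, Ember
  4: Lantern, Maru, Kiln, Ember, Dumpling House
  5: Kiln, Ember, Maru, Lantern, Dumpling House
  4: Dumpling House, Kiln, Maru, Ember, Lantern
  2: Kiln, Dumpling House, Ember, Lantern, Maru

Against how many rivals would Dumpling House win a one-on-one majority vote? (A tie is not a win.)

2

Dumpling House against each rival (19 friends):
Dumpling House vs Kiln: Dumpling House preferred on 4+4 = 8 ballots; Kiln wins 11–8.
Dumpling House–Maru: Maru 13–6.
Dumpling House–Lantern: Dumpling House 10–9.
Dumpling House vs Ember: Dumpling House wins 10–9.
Dumpling House beats Lantern, Ember; loses to Kiln, Maru — 2 pairwise wins.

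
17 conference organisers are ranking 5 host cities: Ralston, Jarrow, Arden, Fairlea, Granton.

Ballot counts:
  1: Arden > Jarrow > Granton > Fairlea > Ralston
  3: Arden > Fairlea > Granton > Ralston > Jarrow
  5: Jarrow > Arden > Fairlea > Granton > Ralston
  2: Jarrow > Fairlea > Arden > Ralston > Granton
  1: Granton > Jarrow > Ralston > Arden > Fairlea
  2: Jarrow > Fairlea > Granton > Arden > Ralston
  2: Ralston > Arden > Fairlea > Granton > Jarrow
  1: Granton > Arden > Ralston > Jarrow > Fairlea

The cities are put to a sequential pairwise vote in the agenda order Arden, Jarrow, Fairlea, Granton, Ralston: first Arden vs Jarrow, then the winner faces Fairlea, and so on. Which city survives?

Jarrow

Round 1: Arden vs Jarrow — 7–10, Jarrow advances.
Round 2: Jarrow vs Fairlea — 12–5, Jarrow advances.
Round 3: Jarrow vs Granton — 10–7, Jarrow advances.
Round 4: Jarrow vs Ralston — 11–6, Jarrow advances.
The agenda winner is Jarrow.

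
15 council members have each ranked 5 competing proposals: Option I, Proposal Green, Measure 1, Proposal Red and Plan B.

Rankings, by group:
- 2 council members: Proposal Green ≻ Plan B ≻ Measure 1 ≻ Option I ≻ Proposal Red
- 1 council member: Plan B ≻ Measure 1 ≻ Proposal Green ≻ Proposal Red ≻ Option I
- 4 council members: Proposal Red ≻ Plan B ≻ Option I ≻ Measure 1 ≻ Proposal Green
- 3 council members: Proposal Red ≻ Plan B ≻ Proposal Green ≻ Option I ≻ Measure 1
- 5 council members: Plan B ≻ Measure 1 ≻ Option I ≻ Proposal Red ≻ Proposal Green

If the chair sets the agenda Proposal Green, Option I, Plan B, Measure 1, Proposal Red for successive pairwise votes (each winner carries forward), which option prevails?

Plan B

Round 1: Proposal Green vs Option I — 6–9, Option I advances.
Round 2: Option I vs Plan B — 0–15, Plan B advances.
Round 3: Plan B vs Measure 1 — 15–0, Plan B advances.
Round 4: Plan B vs Proposal Red — 8–7, Plan B advances.
The agenda winner is Plan B.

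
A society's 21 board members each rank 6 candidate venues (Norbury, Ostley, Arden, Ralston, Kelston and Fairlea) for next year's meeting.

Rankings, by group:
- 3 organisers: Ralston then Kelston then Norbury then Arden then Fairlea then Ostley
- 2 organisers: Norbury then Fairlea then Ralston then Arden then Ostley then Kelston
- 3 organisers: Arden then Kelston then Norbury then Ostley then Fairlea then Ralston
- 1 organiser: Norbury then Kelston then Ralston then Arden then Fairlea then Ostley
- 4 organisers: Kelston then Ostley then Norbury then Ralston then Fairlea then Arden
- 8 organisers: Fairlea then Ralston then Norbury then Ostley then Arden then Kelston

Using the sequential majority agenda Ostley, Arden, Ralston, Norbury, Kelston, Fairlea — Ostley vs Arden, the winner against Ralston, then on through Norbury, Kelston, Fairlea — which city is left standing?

Fairlea

Round 1: Ostley vs Arden — 12–9, Ostley advances.
Round 2: Ostley vs Ralston — 7–14, Ralston advances.
Round 3: Ralston vs Norbury — 11–10, Ralston advances.
Round 4: Ralston vs Kelston — 13–8, Ralston advances.
Round 5: Ralston vs Fairlea — 8–13, Fairlea advances.
Fairlea survives the agenda.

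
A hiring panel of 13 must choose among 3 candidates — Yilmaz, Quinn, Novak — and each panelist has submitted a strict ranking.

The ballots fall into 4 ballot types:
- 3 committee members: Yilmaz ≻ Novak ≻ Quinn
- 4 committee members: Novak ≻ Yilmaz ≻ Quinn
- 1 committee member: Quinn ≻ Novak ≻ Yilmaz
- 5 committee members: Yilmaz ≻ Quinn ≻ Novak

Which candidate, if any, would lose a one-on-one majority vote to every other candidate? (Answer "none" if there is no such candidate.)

Quinn

Pairwise majorities:
Yilmaz vs Quinn: 12 to 1, Yilmaz.
Yilmaz vs Novak: Yilmaz, 8–5.
Quinn vs Novak: 1+5 = 6 for Quinn, 7 for Novak — Novak by 7–6.
Quinn is beaten in every head-to-head and is the Condorcet loser.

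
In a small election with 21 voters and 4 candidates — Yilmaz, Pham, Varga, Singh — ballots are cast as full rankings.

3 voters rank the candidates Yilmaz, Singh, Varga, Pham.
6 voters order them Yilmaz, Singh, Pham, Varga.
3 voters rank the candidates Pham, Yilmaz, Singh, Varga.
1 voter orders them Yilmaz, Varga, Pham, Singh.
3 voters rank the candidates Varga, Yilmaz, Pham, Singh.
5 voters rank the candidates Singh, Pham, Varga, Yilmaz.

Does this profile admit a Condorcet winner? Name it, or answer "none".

Pairwise majorities:
Yilmaz vs Pham: 13 to 8, Yilmaz.
Yilmaz vs Varga: 3+6+3+1 = 13 for Yilmaz, 8 for Varga — Yilmaz by 13–8.
Yilmaz vs Singh: 3+6+3+1+3 = 16 for Yilmaz, 5 for Singh — Yilmaz by 16–5.
Pham vs Varga: Pham preferred on 6+3+5 = 14 ballots; Pham wins 14–7.
Pham vs Singh: Pham preferred on 3+1+3 = 7 ballots; Singh wins 14–7.
Varga vs Singh: Varga is ranked higher on 1+3 = 4 ballots, Singh on 17. Singh wins 17–4.
Only Yilmaz has no losses; Yilmaz is the Condorcet winner.

Yilmaz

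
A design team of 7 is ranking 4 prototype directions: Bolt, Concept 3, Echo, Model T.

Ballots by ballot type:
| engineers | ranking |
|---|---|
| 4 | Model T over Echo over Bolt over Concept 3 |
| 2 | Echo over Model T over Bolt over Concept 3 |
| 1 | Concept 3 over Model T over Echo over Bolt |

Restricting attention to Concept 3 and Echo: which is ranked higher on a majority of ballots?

Ballots ranking Concept 3 above Echo: 1.
Ballots ranking Echo above Concept 3: 7 − 1 = 6.
Echo wins the head-to-head 6–1.

Echo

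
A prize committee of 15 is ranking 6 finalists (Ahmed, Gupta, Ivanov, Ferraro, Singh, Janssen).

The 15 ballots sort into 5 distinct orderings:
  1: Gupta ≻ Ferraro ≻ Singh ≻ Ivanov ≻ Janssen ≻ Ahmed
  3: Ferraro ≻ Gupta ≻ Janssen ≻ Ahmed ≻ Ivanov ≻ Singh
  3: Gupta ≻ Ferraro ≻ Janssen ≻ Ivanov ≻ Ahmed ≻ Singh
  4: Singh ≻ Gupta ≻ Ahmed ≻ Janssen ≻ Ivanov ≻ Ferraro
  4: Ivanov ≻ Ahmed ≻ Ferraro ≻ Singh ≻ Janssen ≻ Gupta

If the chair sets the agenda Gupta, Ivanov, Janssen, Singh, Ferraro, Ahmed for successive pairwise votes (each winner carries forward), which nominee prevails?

Ahmed

Round 1: Gupta vs Ivanov — 11–4, Gupta advances.
Round 2: Gupta vs Janssen — 11–4, Gupta advances.
Round 3: Gupta vs Singh — 7–8, Singh advances.
Round 4: Singh vs Ferraro — 4–11, Ferraro advances.
Round 5: Ferraro vs Ahmed — 7–8, Ahmed advances.
The agenda winner is Ahmed.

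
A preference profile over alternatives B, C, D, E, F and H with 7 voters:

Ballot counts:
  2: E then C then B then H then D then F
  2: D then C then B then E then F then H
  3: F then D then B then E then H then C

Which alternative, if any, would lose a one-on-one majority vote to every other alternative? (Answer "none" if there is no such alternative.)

Pairwise majorities:
B–C: C 4–3.
B–D: D 5–2.
B–E: B 5–2.
B vs F: B, 4–3.
B vs H: 7 to 0, B.
C vs D: 2 to 5, D.
C vs E: 2 for C, 5 for E — E by 5–2.
C vs F: C wins 4–3.
C vs H: 2+2 = 4 for C, 3 for H — C by 4–3.
D vs E: D wins 5–2.
D vs F: D wins 4–3.
D vs H: D is ranked higher on 2+3 = 5 ballots, H on 2. D wins 5–2.
E vs F: 2+2 = 4 for E, 3 for F — E by 4–3.
E vs H: E wins 7–0.
F vs H: F wins 5–2.
Only H has no wins; H is the Condorcet loser.

H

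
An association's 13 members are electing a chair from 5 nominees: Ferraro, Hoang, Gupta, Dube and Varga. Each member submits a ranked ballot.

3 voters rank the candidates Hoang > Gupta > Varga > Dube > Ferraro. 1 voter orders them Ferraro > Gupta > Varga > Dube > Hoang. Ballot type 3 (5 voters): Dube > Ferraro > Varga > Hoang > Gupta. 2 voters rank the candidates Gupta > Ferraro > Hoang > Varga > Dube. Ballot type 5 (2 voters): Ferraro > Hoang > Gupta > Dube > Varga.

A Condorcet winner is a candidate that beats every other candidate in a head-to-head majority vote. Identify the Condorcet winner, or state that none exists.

Check each pair by majority over 13 ballots:
Ferraro–Hoang: Ferraro 10–3.
Ferraro vs Gupta: Ferraro wins 8–5.
Ferraro vs Dube: Dube wins 8–5.
Ferraro–Varga: Ferraro 10–3.
Hoang vs Gupta: Hoang, 10–3.
Hoang–Dube: Hoang 7–6.
Hoang vs Varga: Hoang wins 7–6.
Gupta vs Dube: Gupta wins 8–5.
Gupta vs Varga: Gupta wins 8–5.
Dube vs Varga: Dube, 7–6.
Each candidate drops at least one matchup (Ferraro loses to Dube; Hoang loses to Ferraro; Gupta loses to Ferraro; Dube loses to Hoang; Varga loses to Ferraro); the cycle Ferraro → Hoang → Dube → Ferraro rules out a Condorcet winner.

none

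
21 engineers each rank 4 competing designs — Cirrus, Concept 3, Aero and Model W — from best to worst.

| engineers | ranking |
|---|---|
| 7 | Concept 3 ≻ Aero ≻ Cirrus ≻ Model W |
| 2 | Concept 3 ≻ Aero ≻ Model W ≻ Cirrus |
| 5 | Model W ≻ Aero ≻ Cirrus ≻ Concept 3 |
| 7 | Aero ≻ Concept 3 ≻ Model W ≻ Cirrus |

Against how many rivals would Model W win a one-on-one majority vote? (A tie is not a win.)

Model W against each rival (21 engineers):
Model W vs Cirrus: Model W, 14–7.
Model W vs Concept 3: 5 to 16, Concept 3.
Model W vs Aero: Aero wins 16–5.
Model W beats Cirrus; loses to Concept 3, Aero — 1 pairwise win.

1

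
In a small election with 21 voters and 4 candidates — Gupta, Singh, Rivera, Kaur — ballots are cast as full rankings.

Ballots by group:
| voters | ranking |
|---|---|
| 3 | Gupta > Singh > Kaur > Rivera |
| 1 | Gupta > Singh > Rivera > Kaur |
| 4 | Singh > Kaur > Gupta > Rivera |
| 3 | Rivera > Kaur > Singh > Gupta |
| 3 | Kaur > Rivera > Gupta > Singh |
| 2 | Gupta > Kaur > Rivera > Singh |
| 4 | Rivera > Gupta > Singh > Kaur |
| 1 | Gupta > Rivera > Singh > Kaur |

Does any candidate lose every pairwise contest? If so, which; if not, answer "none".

Head-to-head results (21 voters):
Gupta–Singh: Gupta 14–7.
Gupta vs Rivera: 11 to 10, Gupta.
Gupta vs Kaur: 3+1+2+4+1 = 11 for Gupta, 10 for Kaur — Gupta by 11–10.
Singh vs Rivera: Singh is ranked higher on 3+1+4 = 8 ballots, Rivera on 13. Rivera wins 13–8.
Singh vs Kaur: 13 to 8, Singh.
Rivera–Kaur: Kaur 12–9.
Each candidate has at least one pairwise win (Gupta beats Singh; Singh beats Kaur; Rivera beats Singh; Kaur beats Rivera) — no Condorcet loser.

none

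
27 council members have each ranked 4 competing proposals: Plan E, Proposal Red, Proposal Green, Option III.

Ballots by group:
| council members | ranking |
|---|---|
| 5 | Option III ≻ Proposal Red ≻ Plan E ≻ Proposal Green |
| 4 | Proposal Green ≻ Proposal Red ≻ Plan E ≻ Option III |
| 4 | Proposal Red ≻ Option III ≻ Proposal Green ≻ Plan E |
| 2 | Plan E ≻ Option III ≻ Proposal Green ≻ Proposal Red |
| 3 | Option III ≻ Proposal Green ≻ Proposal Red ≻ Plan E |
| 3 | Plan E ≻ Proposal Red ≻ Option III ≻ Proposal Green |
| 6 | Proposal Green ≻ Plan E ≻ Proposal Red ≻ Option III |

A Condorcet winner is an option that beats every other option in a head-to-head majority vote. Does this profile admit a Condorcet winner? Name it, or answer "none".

none

Head-to-head results (27 council members):
Plan E–Proposal Red: Proposal Red 16–11.
Plan E vs Proposal Green: Plan E preferred on 5+2+3 = 10 ballots; Proposal Green wins 17–10.
Plan E–Option III: Plan E 15–12.
Proposal Red vs Proposal Green: Proposal Red is ranked higher on 5+4+3 = 12 ballots, Proposal Green on 15. Proposal Green wins 15–12.
Proposal Red vs Option III: Proposal Red, 17–10.
Proposal Green vs Option III: Option III wins 17–10.
Every option loses at least once (Plan E loses to Proposal Red; Proposal Red loses to Proposal Green; Proposal Green loses to Option III; Option III loses to Plan E). The majority relation contains the cycle Plan E beats Option III beats Proposal Green beats Plan E, so there is no Condorcet winner.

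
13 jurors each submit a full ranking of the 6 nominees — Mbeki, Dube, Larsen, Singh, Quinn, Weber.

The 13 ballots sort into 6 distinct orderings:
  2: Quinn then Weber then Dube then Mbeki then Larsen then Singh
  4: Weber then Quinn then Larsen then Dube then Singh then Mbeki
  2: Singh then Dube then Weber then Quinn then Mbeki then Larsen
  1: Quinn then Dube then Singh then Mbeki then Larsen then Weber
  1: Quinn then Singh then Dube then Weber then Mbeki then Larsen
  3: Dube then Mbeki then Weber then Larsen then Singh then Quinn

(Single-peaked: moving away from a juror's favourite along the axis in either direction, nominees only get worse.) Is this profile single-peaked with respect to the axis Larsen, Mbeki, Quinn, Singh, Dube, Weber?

Axis positions: Larsen=1, Mbeki=2, Quinn=3, Singh=4, Dube=5, Weber=6.
Faction 1: ranking walks positions 3-6-5-2-1-4; Weber is ranked above Singh even though Singh lies between Weber and the peak Quinn on the axis — preferences dip and rise again. Not single-peaked.
Faction 2: ranking walks positions 6-3-1-5-4-2; Quinn is ranked above Dube even though Dube lies between Quinn and the peak Weber on the axis — preferences dip and rise again. Not single-peaked.
Faction 3 (peak Singh at position 4): ranking walks positions 4-5-6-3-2-1, expanding outward from the peak — single-peaked.
Faction 4: ranking walks positions 3-5-4-2-1-6; Dube is ranked above Singh even though Singh lies between Dube and the peak Quinn on the axis — preferences dip and rise again. Not single-peaked.
Faction 5 (peak Quinn at position 3): ranking walks positions 3-4-5-6-2-1, expanding outward from the peak — single-peaked.
Faction 6: ranking walks positions 5-2-6-1-4-3; Mbeki is ranked above Singh even though Singh lies between Mbeki and the peak Dube on the axis — preferences dip and rise again. Not single-peaked.
Faction 1 violates single-peakedness, so the profile is not single-peaked on this axis.

no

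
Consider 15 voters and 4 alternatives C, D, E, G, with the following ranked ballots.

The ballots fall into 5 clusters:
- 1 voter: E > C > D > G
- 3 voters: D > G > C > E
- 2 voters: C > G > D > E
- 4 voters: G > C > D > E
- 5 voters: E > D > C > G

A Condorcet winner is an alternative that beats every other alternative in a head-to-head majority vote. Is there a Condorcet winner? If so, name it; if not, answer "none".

D

Head-to-head results (15 voters):
C vs D: 1+2+4 = 7 for C, 8 for D — D by 8–7.
C vs E: C is ranked higher on 3+2+4 = 9 ballots, E on 6. C wins 9–6.
C vs G: C is ranked higher on 1+2+5 = 8 ballots, G on 7. C wins 8–7.
D vs E: 9 to 6, D.
D vs G: D is ranked higher on 1+3+5 = 9 ballots, G on 6. D wins 9–6.
E vs G: E is ranked higher on 1+5 = 6 ballots, G on 9. G wins 9–6.
D defeats every rival head-to-head and is the Condorcet winner.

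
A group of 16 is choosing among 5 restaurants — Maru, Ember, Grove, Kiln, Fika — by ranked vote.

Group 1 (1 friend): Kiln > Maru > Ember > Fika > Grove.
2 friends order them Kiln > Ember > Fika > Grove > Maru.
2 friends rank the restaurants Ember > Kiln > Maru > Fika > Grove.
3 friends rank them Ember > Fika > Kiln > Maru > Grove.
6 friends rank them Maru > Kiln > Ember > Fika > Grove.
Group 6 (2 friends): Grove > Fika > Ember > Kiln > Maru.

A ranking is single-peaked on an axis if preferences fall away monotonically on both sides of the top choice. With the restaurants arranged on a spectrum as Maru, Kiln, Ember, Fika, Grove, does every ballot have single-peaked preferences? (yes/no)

yes

Axis positions: Maru=1, Kiln=2, Ember=3, Fika=4, Grove=5.
Group 1 (peak Kiln at position 2): ranking walks positions 2-1-3-4-5, expanding outward from the peak — single-peaked.
Group 2 (peak Kiln at position 2): ranking walks positions 2-3-4-5-1, expanding outward from the peak — single-peaked.
Group 3 (peak Ember at position 3): ranking walks positions 3-2-1-4-5, expanding outward from the peak — single-peaked.
Group 4 (peak Ember at position 3): ranking walks positions 3-4-2-1-5, expanding outward from the peak — single-peaked.
Group 5 (peak Maru at position 1): ranking walks positions 1-2-3-4-5, expanding outward from the peak — single-peaked.
Group 6 (peak Grove at position 5): ranking walks positions 5-4-3-2-1, expanding outward from the peak — single-peaked.
Every ranking is single-peaked on this axis.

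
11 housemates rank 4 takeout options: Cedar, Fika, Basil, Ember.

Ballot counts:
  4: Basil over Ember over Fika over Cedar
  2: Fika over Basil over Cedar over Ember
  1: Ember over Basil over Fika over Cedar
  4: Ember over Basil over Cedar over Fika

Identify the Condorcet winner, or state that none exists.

Head-to-head results (11 friends):
Cedar vs Fika: 4 to 7, Fika.
Cedar vs Basil: 0 to 11, Basil.
Cedar vs Ember: 2 to 9, Ember.
Fika vs Basil: Fika is ranked higher on 2 ballots, Basil on 9. Basil wins 9–2.
Fika vs Ember: Fika is ranked higher on 2 ballots, Ember on 9. Ember wins 9–2.
Basil vs Ember: 6 to 5, Basil.
Only Basil has no losses; Basil is the Condorcet winner.

Basil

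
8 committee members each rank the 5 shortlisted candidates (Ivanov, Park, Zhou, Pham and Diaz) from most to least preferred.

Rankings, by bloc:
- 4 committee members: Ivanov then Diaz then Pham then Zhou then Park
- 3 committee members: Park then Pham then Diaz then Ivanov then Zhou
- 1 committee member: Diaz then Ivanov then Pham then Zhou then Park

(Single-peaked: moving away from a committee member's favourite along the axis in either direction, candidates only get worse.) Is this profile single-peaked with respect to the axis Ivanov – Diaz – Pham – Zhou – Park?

Axis positions: Ivanov=1, Diaz=2, Pham=3, Zhou=4, Park=5.
Bloc 1 (peak Ivanov at position 1): ranking walks positions 1-2-3-4-5, expanding outward from the peak — single-peaked.
Bloc 2: ranking walks positions 5-3-2-1-4; Pham is ranked above Zhou even though Zhou lies between Pham and the peak Park on the axis — preferences dip and rise again. Not single-peaked.
Bloc 3 (peak Diaz at position 2): ranking walks positions 2-1-3-4-5, expanding outward from the peak — single-peaked.
Bloc 2 violates single-peakedness, so the profile is not single-peaked on this axis.

no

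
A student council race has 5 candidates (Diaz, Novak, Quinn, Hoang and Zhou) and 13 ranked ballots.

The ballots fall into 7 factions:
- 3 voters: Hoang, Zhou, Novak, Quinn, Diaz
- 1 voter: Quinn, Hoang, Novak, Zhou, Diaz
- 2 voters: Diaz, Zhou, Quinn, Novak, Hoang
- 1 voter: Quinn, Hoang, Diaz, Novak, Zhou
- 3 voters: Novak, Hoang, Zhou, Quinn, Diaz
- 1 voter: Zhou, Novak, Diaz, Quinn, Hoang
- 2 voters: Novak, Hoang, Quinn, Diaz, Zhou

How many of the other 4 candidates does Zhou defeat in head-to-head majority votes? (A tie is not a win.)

Zhou against each rival (13 voters):
Zhou vs Diaz: 8 to 5, Zhou.
Zhou–Novak: Novak 7–6.
Zhou vs Quinn: Zhou is ranked higher on 3+2+3+1 = 9 ballots, Quinn on 4. Zhou wins 9–4.
Zhou vs Hoang: Zhou preferred on 2+1 = 3 ballots; Hoang wins 10–3.
Zhou beats Diaz, Quinn; loses to Novak, Hoang — 2 pairwise wins.

2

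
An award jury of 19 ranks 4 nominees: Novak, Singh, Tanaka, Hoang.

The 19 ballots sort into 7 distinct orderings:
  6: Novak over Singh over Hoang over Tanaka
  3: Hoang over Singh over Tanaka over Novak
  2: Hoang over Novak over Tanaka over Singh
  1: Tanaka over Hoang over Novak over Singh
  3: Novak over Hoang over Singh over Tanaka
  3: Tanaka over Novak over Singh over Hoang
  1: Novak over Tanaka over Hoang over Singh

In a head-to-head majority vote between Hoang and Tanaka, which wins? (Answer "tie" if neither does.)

Ballots ranking Hoang above Tanaka: 6 + 3 + 2 + 3 = 14.
Ballots ranking Tanaka above Hoang: 19 − 14 = 5.
Hoang wins the head-to-head 14–5.

Hoang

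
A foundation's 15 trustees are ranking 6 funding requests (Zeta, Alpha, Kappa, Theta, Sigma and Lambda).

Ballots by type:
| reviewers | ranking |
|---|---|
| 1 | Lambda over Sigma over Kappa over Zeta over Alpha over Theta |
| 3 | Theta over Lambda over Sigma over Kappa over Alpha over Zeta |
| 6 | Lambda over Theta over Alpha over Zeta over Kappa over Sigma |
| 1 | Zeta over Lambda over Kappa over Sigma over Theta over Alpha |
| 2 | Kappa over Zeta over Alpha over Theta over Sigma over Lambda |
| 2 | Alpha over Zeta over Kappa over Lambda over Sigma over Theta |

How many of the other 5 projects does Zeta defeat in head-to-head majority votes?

2

Zeta against each rival (15 reviewers):
Zeta vs Alpha: Zeta preferred on 1+1+2 = 4 ballots; Alpha wins 11–4.
Zeta–Kappa: Zeta 9–6.
Zeta vs Theta: Theta, 9–6.
Zeta vs Sigma: Zeta wins 11–4.
Zeta vs Lambda: Lambda, 10–5.
Zeta beats Kappa, Sigma; loses to Alpha, Theta, Lambda — 2 pairwise wins.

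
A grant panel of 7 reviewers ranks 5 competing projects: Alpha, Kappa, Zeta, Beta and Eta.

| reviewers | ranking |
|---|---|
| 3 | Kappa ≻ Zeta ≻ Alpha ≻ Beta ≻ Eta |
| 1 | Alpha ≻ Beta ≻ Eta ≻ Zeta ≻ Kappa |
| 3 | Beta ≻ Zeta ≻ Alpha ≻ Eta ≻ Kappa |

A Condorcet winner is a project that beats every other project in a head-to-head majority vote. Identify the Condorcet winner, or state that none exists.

Head-to-head results (7 reviewers):
Alpha vs Kappa: 1+3 = 4 for Alpha, 3 for Kappa — Alpha by 4–3.
Alpha vs Zeta: 1 to 6, Zeta.
Alpha vs Beta: Alpha preferred on 3+1 = 4 ballots; Alpha wins 4–3.
Alpha vs Eta: Alpha is ranked higher on 3+1+3 = 7 ballots, Eta on 0. Alpha wins 7–0.
Kappa vs Zeta: Kappa preferred on 3 ballots; Zeta wins 4–3.
Kappa vs Beta: 3 to 4, Beta.
Kappa vs Eta: Kappa is ranked higher on 3 ballots, Eta on 4. Eta wins 4–3.
Zeta vs Beta: 3 to 4, Beta.
Zeta vs Eta: Zeta is ranked higher on 3+3 = 6 ballots, Eta on 1. Zeta wins 6–1.
Beta vs Eta: 3+1+3 = 7 for Beta, 0 for Eta — Beta by 7–0.
Every project loses at least once (Alpha loses to Zeta; Kappa loses to Alpha; Zeta loses to Beta; Beta loses to Alpha; Eta loses to Alpha). The majority relation contains the cycle Alpha → Beta → Zeta → Alpha, so there is no Condorcet winner.

none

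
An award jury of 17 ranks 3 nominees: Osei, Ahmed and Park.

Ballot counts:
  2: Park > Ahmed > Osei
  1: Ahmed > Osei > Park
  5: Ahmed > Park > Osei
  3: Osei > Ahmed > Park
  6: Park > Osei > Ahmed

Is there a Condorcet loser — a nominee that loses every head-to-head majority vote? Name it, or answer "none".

Head-to-head results (17 jurors):
Osei vs Ahmed: 9 to 8, Osei.
Osei vs Park: Osei preferred on 1+3 = 4 ballots; Park wins 13–4.
Ahmed vs Park: Ahmed preferred on 1+5+3 = 9 ballots; Ahmed wins 9–8.
Each nominee has at least one pairwise win (Osei beats Ahmed; Ahmed beats Park; Park beats Osei) — no Condorcet loser.

none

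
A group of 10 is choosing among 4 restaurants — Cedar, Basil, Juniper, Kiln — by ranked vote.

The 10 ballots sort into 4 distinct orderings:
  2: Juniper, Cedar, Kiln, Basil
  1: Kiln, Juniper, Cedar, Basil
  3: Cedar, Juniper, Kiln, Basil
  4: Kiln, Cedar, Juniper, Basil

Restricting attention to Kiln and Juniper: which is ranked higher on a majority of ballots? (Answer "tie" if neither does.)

Ballots ranking Kiln above Juniper: 1 + 4 = 5.
Ballots ranking Juniper above Kiln: 10 − 5 = 5.
5–5: the pair ties.

tie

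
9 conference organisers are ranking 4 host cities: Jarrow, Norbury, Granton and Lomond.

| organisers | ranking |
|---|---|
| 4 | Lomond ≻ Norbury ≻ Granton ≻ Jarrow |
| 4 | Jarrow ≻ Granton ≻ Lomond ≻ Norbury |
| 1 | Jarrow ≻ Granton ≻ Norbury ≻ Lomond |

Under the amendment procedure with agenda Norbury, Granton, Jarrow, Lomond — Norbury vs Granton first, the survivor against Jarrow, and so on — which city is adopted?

Jarrow

Round 1: Norbury vs Granton — 4–5, Granton advances.
Round 2: Granton vs Jarrow — 4–5, Jarrow advances.
Round 3: Jarrow vs Lomond — 5–4, Jarrow advances.
The agenda winner is Jarrow.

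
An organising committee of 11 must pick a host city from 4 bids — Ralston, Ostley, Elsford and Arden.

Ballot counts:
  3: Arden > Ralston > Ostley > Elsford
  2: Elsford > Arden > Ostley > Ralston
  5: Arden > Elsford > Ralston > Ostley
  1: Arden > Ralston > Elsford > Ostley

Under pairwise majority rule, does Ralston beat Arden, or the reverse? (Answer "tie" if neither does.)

Arden

No ballot ranks Ralston above Arden: 0.
Ballots ranking Arden above Ralston: 11 − 0 = 11.
Arden wins the head-to-head 11–0.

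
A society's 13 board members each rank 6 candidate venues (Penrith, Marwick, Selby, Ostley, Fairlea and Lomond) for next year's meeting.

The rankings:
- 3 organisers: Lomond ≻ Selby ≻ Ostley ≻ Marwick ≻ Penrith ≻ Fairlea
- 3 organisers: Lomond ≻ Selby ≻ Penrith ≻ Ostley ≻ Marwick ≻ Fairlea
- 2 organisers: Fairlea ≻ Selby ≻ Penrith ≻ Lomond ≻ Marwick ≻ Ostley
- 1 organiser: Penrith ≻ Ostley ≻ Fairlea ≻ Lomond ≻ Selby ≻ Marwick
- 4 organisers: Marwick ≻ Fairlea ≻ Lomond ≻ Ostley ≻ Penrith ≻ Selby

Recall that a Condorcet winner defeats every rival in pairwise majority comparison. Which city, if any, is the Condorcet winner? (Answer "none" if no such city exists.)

Pairwise majorities:
Penrith vs Marwick: Penrith preferred on 3+2+1 = 6 ballots; Marwick wins 7–6.
Penrith vs Selby: Selby, 8–5.
Penrith vs Ostley: 3+2+1 = 6 for Penrith, 7 for Ostley — Ostley by 7–6.
Penrith vs Fairlea: Penrith preferred on 3+3+1 = 7 ballots; Penrith wins 7–6.
Penrith vs Lomond: Lomond wins 10–3.
Marwick vs Selby: Selby, 9–4.
Marwick vs Ostley: 6 to 7, Ostley.
Marwick–Fairlea: Marwick 10–3.
Marwick vs Lomond: 4 for Marwick, 9 for Lomond — Lomond by 9–4.
Selby vs Ostley: Selby, 8–5.
Selby vs Fairlea: 3+3 = 6 for Selby, 7 for Fairlea — Fairlea by 7–6.
Selby–Lomond: Lomond 11–2.
Ostley vs Fairlea: Ostley wins 7–6.
Ostley vs Lomond: Lomond wins 12–1.
Fairlea vs Lomond: 2+1+4 = 7 for Fairlea, 6 for Lomond — Fairlea by 7–6.
Every city loses at least once (Penrith loses to Marwick; Marwick loses to Selby; Selby loses to Fairlea; Ostley loses to Selby; Fairlea loses to Penrith; Lomond loses to Fairlea). The majority relation contains the cycle Penrith beats Fairlea beats Selby beats Penrith, so there is no Condorcet winner.

none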